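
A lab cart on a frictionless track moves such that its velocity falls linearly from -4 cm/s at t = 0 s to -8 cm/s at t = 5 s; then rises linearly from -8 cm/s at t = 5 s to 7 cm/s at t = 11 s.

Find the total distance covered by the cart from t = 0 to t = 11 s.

Distance (not displacement) is the total path length: add the absolute areas under v-t.
0–5 s: |½(-4 + -8)(5)| = 30 cm
5–11 s: v = 0 at t = 8.2 s; triangle areas 12.8 + 9.8 = 22.6 cm
Total distance = 52.6 cm

52.6 cm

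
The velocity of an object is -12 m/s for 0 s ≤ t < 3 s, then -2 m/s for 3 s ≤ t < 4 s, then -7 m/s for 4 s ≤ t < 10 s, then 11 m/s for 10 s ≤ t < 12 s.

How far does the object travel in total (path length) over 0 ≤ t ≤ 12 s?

Total distance travelled is ∫|v| dt — sum the magnitudes of each area piece.
0–3 s: |-12| × 3 = 36 m
3–4 s: |-2| × 1 = 2 m
4–10 s: |-7| × 6 = 42 m
10–12 s: |11| × 2 = 22 m
Total distance = 102 m

102 m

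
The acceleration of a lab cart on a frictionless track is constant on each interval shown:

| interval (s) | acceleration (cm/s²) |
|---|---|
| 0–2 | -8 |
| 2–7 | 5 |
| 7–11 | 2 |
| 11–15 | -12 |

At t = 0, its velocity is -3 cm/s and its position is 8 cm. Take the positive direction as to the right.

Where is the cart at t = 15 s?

-46.5 cm

On each constant-a segment, Δv = aΔt and Δx = v₀Δt + ½aΔt²; chain segment to segment.
0–2 s: v starts -3 cm/s; Δx = -3·2 + ½·-8·2² = -22 cm; v ends -19 cm/s.
2–7 s: v starts -19 cm/s; Δx = -19·5 + ½·5·5² = -32.5 cm; v ends 6 cm/s.
7–11 s: v starts 6 cm/s; Δx = 6·4 + ½·2·4² = 40 cm; v ends 14 cm/s.
11–15 s: v starts 14 cm/s; Δx = 14·4 + ½·-12·4² = -40 cm; v ends -34 cm/s.
x(15) = 8 + Σ Δx = -46.5 cm.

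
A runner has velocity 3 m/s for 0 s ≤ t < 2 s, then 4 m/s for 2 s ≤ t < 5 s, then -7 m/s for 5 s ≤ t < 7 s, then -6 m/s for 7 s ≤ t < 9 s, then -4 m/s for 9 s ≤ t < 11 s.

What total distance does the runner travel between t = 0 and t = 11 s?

52 m

Distance (not displacement) is the total path length: add the absolute areas under v-t.
0–2 s: |3| × 2 = 6 m
2–5 s: |4| × 3 = 12 m
5–7 s: |-7| × 2 = 14 m
7–9 s: |-6| × 2 = 12 m
9–11 s: |-4| × 2 = 8 m
Total distance = 52 m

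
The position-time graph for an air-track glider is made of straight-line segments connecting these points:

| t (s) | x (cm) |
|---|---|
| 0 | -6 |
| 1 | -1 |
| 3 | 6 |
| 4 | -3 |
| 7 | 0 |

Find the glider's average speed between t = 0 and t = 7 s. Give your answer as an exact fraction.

24/7 cm/s

Average speed = (total path length)/(elapsed time); on a piecewise-linear x-t graph the path length is Σ|Δx|.
0–1 s: |Δx| = |-1 − -6| = 5 cm
1–3 s: |Δx| = |6 − -1| = 7 cm
3–4 s: |Δx| = |-3 − 6| = 9 cm
4–7 s: |Δx| = |0 − -3| = 3 cm
Total path = 24 cm; average speed = 24/7 = 24/7 cm/s.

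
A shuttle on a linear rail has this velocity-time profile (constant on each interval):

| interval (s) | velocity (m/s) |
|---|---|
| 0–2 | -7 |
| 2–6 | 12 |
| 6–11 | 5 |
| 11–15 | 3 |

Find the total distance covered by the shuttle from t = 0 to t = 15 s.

99 m

Total distance travelled is ∫|v| dt — sum the magnitudes of each area piece.
0–2 s: |-7| × 2 = 14 m
2–6 s: |12| × 4 = 48 m
6–11 s: |5| × 5 = 25 m
11–15 s: |3| × 4 = 12 m
Total distance = 99 m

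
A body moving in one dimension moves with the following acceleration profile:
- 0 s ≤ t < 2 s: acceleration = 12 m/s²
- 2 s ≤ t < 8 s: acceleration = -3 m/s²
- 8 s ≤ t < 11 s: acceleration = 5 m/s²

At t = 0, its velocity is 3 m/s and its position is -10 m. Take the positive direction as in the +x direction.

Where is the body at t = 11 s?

On each constant-a segment, Δv = aΔt and Δx = v₀Δt + ½aΔt²; chain segment to segment.
0–2 s: v starts 3 m/s; Δx = 3·2 + ½·12·2² = 30 m; v ends 27 m/s.
2–8 s: v starts 27 m/s; Δx = 27·6 + ½·-3·6² = 108 m; v ends 9 m/s.
8–11 s: v starts 9 m/s; Δx = 9·3 + ½·5·3² = 49.5 m; v ends 24 m/s.
x(11) = -10 + Σ Δx = 177.5 m.

177.5 m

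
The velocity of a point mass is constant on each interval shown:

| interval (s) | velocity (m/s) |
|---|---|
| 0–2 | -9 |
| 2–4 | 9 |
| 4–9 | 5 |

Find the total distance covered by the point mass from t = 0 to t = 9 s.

Total distance travelled is ∫|v| dt — sum the magnitudes of each area piece.
0–2 s: |-9| × 2 = 18 m
2–4 s: |9| × 2 = 18 m
4–9 s: |5| × 5 = 25 m
Total distance = 61 m

61 m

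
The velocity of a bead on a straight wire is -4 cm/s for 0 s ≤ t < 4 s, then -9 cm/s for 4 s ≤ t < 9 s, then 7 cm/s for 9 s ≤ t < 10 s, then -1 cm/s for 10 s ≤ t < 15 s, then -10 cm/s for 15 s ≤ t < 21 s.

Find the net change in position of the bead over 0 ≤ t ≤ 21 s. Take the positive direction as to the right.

-119 cm

Displacement is the signed area under the v-t curve.
0–4 s: -4 × 4 = -16 cm
4–9 s: -9 × 5 = -45 cm
9–10 s: 7 × 1 = 7 cm
10–15 s: -1 × 5 = -5 cm
15–21 s: -10 × 6 = -60 cm
Net displacement = -119 cm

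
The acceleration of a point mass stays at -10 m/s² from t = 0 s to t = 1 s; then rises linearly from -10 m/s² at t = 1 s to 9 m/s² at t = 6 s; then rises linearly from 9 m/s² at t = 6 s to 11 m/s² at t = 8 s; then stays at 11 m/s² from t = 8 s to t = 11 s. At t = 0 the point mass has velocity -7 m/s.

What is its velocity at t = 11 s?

33.5 m/s

Δv equals the area under the a-t graph; then v = v₀ + Δv.
0–1 s: -10 × 1 = -10 m/s
1–6 s: ½(-10 + 9)(5) = -2.5 m/s
6–8 s: ½(9 + 11)(2) = 20 m/s
8–11 s: 11 × 3 = 33 m/s
Δv = 40.5 m/s, so v(11) = -7 + (40.5) = 33.5 m/s.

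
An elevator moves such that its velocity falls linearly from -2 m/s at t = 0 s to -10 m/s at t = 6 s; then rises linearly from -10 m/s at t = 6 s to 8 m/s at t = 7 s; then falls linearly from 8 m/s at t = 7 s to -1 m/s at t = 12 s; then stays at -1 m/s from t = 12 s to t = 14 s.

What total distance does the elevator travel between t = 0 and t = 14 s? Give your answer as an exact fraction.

Distance (not displacement) is the total path length: add the absolute areas under v-t.
0–6 s: |½(-2 + -10)(6)| = 36 m
6–7 s: v = 0 at t = 59/9 s; triangle areas 25/9 + 16/9 = 41/9 m
7–12 s: v = 0 at t = 103/9 s; triangle areas 160/9 + 5/18 = 325/18 m
12–14 s: |-1| × 2 = 2 m
Total distance = 1091/18 m

1091/18 m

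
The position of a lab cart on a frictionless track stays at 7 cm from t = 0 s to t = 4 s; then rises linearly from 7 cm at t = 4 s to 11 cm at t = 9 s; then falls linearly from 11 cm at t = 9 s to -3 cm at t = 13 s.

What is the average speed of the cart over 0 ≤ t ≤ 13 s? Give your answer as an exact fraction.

18/13 cm/s

Average speed = (total path length)/(elapsed time); on a piecewise-linear x-t graph the path length is Σ|Δx|.
0–4 s: |Δx| = |7 − 7| = 0 cm
4–9 s: |Δx| = |11 − 7| = 4 cm
9–13 s: |Δx| = |-3 − 11| = 14 cm
Total path = 18 cm; average speed = 18/13 = 18/13 cm/s.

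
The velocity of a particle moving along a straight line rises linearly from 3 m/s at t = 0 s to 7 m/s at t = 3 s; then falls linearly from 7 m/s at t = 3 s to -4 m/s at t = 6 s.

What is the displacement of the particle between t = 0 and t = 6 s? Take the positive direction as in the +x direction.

19.5 m

Displacement is the signed area under the v-t curve.
0–3 s: ½(3 + 7)(3) = 15 m
3–6 s: ½(7 + -4)(3) = 4.5 m
Net displacement = 19.5 m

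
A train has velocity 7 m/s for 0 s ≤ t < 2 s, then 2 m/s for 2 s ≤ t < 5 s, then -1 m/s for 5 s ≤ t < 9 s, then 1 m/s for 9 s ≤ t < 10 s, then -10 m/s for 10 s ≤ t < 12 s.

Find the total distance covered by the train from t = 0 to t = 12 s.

45 m

Total distance travelled is ∫|v| dt — sum the magnitudes of each area piece.
0–2 s: |7| × 2 = 14 m
2–5 s: |2| × 3 = 6 m
5–9 s: |-1| × 4 = 4 m
9–10 s: |1| × 1 = 1 m
10–12 s: |-10| × 2 = 20 m
Total distance = 45 m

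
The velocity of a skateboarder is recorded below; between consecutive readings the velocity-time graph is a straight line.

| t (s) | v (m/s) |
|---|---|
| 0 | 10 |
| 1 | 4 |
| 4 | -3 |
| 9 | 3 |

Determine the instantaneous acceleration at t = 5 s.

Acceleration is the slope of the v-t graph on 4–9 s: (3 − -3)/(9 − 4) = 1.2 m/s².

1.2 m/s²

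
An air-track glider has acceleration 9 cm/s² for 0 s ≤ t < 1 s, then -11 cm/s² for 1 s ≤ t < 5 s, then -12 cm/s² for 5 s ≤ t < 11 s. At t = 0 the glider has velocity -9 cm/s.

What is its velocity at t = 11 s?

-116 cm/s

Δv equals the area under the a-t graph; then v = v₀ + Δv.
0–1 s: 9 × 1 = 9 cm/s
1–5 s: -11 × 4 = -44 cm/s
5–11 s: -12 × 6 = -72 cm/s
Δv = -107 cm/s, so v(11) = -9 + (-107) = -116 cm/s.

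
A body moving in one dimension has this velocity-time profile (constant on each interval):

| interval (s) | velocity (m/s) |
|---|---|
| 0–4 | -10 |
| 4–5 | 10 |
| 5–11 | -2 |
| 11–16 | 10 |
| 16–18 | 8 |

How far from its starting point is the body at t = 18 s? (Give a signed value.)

24 m

Displacement is the signed area under the v-t curve.
0–4 s: -10 × 4 = -40 m
4–5 s: 10 × 1 = 10 m
5–11 s: -2 × 6 = -12 m
11–16 s: 10 × 5 = 50 m
16–18 s: 8 × 2 = 16 m
Net displacement = 24 m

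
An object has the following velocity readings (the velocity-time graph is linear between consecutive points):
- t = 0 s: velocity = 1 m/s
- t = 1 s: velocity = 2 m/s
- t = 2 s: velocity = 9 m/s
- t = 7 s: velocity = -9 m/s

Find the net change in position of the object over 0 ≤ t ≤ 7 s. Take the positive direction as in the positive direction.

Net displacement equals the area under the velocity-time graph (areas below the axis count negative).
0–1 s: ½(1 + 2)(1) = 1.5 m
1–2 s: ½(2 + 9)(1) = 5.5 m
2–7 s: ½(9 + -9)(5) = 0 m
Net displacement = 7 m

7 m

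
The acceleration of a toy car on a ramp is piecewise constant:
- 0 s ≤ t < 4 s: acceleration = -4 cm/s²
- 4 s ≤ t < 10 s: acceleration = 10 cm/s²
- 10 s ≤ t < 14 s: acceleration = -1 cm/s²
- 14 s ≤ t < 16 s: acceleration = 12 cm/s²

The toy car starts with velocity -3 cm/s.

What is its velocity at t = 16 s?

Δv equals the area under the a-t graph; then v = v₀ + Δv.
0–4 s: -4 × 4 = -16 cm/s
4–10 s: 10 × 6 = 60 cm/s
10–14 s: -1 × 4 = -4 cm/s
14–16 s: 12 × 2 = 24 cm/s
Δv = 64 cm/s, so v(16) = -3 + (64) = 61 cm/s.

61 cm/s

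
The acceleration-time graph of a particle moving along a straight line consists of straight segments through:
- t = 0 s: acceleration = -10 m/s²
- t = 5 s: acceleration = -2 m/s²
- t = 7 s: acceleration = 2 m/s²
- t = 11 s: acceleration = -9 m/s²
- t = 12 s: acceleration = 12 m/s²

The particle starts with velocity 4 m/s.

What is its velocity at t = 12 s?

Δv equals the area under the a-t graph; then v = v₀ + Δv.
0–5 s: ½(-10 + -2)(5) = -30 m/s
5–7 s: ½(-2 + 2)(2) = 0 m/s
7–11 s: ½(2 + -9)(4) = -14 m/s
11–12 s: ½(-9 + 12)(1) = 1.5 m/s
Δv = -42.5 m/s, so v(12) = 4 + (-42.5) = -38.5 m/s.

-38.5 m/s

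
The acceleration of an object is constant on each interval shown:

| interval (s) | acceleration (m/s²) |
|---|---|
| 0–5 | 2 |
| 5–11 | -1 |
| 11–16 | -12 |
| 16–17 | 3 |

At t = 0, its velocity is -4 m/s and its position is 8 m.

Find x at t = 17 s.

On each constant-a segment, Δv = aΔt and Δx = v₀Δt + ½aΔt²; chain segment to segment.
0–5 s: v starts -4 m/s; Δx = -4·5 + ½·2·5² = 5 m; v ends 6 m/s.
5–11 s: v starts 6 m/s; Δx = 6·6 + ½·-1·6² = 18 m; v ends 0 m/s.
11–16 s: v starts 0 m/s; Δx = 0·5 + ½·-12·5² = -150 m; v ends -60 m/s.
16–17 s: v starts -60 m/s; Δx = -60·1 + ½·3·1² = -58.5 m; v ends -57 m/s.
x(17) = 8 + Σ Δx = -177.5 m.

-177.5 m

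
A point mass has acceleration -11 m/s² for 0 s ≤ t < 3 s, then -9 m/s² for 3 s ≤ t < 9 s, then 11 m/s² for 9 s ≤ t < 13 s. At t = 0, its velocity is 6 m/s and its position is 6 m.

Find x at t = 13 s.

-585.5 m

On each constant-a segment, Δv = aΔt and Δx = v₀Δt + ½aΔt²; chain segment to segment.
0–3 s: v starts 6 m/s; Δx = 6·3 + ½·-11·3² = -31.5 m; v ends -27 m/s.
3–9 s: v starts -27 m/s; Δx = -27·6 + ½·-9·6² = -324 m; v ends -81 m/s.
9–13 s: v starts -81 m/s; Δx = -81·4 + ½·11·4² = -236 m; v ends -37 m/s.
x(13) = 6 + Σ Δx = -585.5 m.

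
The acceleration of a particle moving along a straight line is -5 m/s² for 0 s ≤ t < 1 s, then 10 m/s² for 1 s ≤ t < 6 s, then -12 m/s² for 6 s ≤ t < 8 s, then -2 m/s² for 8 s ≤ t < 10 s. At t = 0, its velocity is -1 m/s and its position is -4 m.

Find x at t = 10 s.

187.5 m

On each constant-a segment, Δv = aΔt and Δx = v₀Δt + ½aΔt²; chain segment to segment.
0–1 s: v starts -1 m/s; Δx = -1·1 + ½·-5·1² = -3.5 m; v ends -6 m/s.
1–6 s: v starts -6 m/s; Δx = -6·5 + ½·10·5² = 95 m; v ends 44 m/s.
6–8 s: v starts 44 m/s; Δx = 44·2 + ½·-12·2² = 64 m; v ends 20 m/s.
8–10 s: v starts 20 m/s; Δx = 20·2 + ½·-2·2² = 36 m; v ends 16 m/s.
x(10) = -4 + Σ Δx = 187.5 m.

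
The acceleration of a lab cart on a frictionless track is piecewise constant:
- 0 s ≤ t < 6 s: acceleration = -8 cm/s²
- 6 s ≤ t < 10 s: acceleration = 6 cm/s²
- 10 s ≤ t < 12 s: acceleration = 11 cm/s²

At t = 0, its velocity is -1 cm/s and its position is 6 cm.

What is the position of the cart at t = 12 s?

-320 cm

On each constant-a segment, Δv = aΔt and Δx = v₀Δt + ½aΔt²; chain segment to segment.
0–6 s: v starts -1 cm/s; Δx = -1·6 + ½·-8·6² = -150 cm; v ends -49 cm/s.
6–10 s: v starts -49 cm/s; Δx = -49·4 + ½·6·4² = -148 cm; v ends -25 cm/s.
10–12 s: v starts -25 cm/s; Δx = -25·2 + ½·11·2² = -28 cm; v ends -3 cm/s.
x(12) = 6 + Σ Δx = -320 cm.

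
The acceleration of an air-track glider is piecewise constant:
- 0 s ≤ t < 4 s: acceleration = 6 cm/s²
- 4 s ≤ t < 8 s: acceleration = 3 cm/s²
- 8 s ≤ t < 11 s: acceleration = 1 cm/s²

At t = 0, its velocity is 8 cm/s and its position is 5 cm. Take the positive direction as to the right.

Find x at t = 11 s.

373.5 cm

On each constant-a segment, Δv = aΔt and Δx = v₀Δt + ½aΔt²; chain segment to segment.
0–4 s: v starts 8 cm/s; Δx = 8·4 + ½·6·4² = 80 cm; v ends 32 cm/s.
4–8 s: v starts 32 cm/s; Δx = 32·4 + ½·3·4² = 152 cm; v ends 44 cm/s.
8–11 s: v starts 44 cm/s; Δx = 44·3 + ½·1·3² = 136.5 cm; v ends 47 cm/s.
x(11) = 5 + Σ Δx = 373.5 cm.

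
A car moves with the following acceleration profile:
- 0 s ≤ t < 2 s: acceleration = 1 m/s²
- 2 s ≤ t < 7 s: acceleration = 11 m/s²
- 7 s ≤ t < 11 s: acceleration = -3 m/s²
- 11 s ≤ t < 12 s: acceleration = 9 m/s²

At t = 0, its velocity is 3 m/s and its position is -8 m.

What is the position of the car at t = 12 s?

431 m

On each constant-a segment, Δv = aΔt and Δx = v₀Δt + ½aΔt²; chain segment to segment.
0–2 s: v starts 3 m/s; Δx = 3·2 + ½·1·2² = 8 m; v ends 5 m/s.
2–7 s: v starts 5 m/s; Δx = 5·5 + ½·11·5² = 162.5 m; v ends 60 m/s.
7–11 s: v starts 60 m/s; Δx = 60·4 + ½·-3·4² = 216 m; v ends 48 m/s.
11–12 s: v starts 48 m/s; Δx = 48·1 + ½·9·1² = 52.5 m; v ends 57 m/s.
x(12) = -8 + Σ Δx = 431 m.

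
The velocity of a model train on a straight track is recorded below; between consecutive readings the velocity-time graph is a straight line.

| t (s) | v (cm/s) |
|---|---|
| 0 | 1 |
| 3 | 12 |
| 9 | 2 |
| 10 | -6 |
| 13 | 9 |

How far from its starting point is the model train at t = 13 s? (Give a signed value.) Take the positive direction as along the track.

Net displacement equals the area under the velocity-time graph (areas below the axis count negative).
0–3 s: ½(1 + 12)(3) = 19.5 cm
3–9 s: ½(12 + 2)(6) = 42 cm
9–10 s: ½(2 + -6)(1) = -2 cm
10–13 s: ½(-6 + 9)(3) = 4.5 cm
Net displacement = 64 cm

64 cm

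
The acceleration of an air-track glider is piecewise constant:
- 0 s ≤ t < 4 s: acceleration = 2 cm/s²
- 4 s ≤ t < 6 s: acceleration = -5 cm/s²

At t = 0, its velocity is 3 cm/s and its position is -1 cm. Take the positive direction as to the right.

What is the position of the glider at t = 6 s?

On each constant-a segment, Δv = aΔt and Δx = v₀Δt + ½aΔt²; chain segment to segment.
0–4 s: v starts 3 cm/s; Δx = 3·4 + ½·2·4² = 28 cm; v ends 11 cm/s.
4–6 s: v starts 11 cm/s; Δx = 11·2 + ½·-5·2² = 12 cm; v ends 1 cm/s.
x(6) = -1 + Σ Δx = 39 cm.

39 cm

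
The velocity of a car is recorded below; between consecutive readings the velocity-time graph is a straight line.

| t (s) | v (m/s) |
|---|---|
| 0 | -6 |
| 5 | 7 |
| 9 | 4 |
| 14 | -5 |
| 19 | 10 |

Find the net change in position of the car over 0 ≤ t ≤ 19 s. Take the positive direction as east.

Net displacement equals the area under the velocity-time graph (areas below the axis count negative).
0–5 s: ½(-6 + 7)(5) = 2.5 m
5–9 s: ½(7 + 4)(4) = 22 m
9–14 s: ½(4 + -5)(5) = -2.5 m
14–19 s: ½(-5 + 10)(5) = 12.5 m
Net displacement = 34.5 m

34.5 m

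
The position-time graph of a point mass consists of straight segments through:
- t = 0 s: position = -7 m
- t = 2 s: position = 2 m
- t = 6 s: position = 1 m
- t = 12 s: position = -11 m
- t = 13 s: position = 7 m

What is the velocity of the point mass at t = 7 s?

Velocity is the slope of the x-t graph on 6–12 s: (-11 − 1)/(12 − 6) = -2 m/s.

-2 m/s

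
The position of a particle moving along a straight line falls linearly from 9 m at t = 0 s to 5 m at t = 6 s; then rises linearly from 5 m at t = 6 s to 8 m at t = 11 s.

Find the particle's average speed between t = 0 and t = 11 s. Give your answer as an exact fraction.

Average speed = (total path length)/(elapsed time); on a piecewise-linear x-t graph the path length is Σ|Δx|.
0–6 s: |Δx| = |5 − 9| = 4 m
6–11 s: |Δx| = |8 − 5| = 3 m
Total path = 7 m; average speed = 7/11 = 7/11 m/s.

7/11 m/s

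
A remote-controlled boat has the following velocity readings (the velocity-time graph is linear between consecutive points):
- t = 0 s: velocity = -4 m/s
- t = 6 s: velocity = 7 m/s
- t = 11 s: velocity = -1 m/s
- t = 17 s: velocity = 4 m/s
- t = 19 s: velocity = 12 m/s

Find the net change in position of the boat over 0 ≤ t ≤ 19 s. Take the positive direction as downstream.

49 m

Net displacement equals the area under the velocity-time graph (areas below the axis count negative).
0–6 s: ½(-4 + 7)(6) = 9 m
6–11 s: ½(7 + -1)(5) = 15 m
11–17 s: ½(-1 + 4)(6) = 9 m
17–19 s: ½(4 + 12)(2) = 16 m
Net displacement = 49 m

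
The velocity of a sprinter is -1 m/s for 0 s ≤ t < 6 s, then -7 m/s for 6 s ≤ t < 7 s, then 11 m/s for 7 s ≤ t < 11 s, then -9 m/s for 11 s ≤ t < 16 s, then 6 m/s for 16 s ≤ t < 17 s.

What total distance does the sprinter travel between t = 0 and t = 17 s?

Distance (not displacement) is the total path length: add the absolute areas under v-t.
0–6 s: |-1| × 6 = 6 m
6–7 s: |-7| × 1 = 7 m
7–11 s: |11| × 4 = 44 m
11–16 s: |-9| × 5 = 45 m
16–17 s: |6| × 1 = 6 m
Total distance = 108 m

108 m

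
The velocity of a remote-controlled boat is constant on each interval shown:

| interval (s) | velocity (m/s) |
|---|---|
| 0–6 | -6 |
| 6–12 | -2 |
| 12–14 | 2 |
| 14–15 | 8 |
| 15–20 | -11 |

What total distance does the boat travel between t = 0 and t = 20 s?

Distance (not displacement) is the total path length: add the absolute areas under v-t.
0–6 s: |-6| × 6 = 36 m
6–12 s: |-2| × 6 = 12 m
12–14 s: |2| × 2 = 4 m
14–15 s: |8| × 1 = 8 m
15–20 s: |-11| × 5 = 55 m
Total distance = 115 m

115 m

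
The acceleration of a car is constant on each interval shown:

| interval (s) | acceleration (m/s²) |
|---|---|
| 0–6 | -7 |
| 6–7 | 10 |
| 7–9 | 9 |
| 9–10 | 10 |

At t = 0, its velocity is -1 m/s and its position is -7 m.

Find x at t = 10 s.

On each constant-a segment, Δv = aΔt and Δx = v₀Δt + ½aΔt²; chain segment to segment.
0–6 s: v starts -1 m/s; Δx = -1·6 + ½·-7·6² = -132 m; v ends -43 m/s.
6–7 s: v starts -43 m/s; Δx = -43·1 + ½·10·1² = -38 m; v ends -33 m/s.
7–9 s: v starts -33 m/s; Δx = -33·2 + ½·9·2² = -48 m; v ends -15 m/s.
9–10 s: v starts -15 m/s; Δx = -15·1 + ½·10·1² = -10 m; v ends -5 m/s.
x(10) = -7 + Σ Δx = -235 m.

-235 m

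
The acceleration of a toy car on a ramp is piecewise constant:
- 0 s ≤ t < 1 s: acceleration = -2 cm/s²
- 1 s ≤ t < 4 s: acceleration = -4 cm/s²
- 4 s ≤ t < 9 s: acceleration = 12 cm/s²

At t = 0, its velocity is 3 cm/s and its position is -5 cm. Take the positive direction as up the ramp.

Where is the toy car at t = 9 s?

77 cm

On each constant-a segment, Δv = aΔt and Δx = v₀Δt + ½aΔt²; chain segment to segment.
0–1 s: v starts 3 cm/s; Δx = 3·1 + ½·-2·1² = 2 cm; v ends 1 cm/s.
1–4 s: v starts 1 cm/s; Δx = 1·3 + ½·-4·3² = -15 cm; v ends -11 cm/s.
4–9 s: v starts -11 cm/s; Δx = -11·5 + ½·12·5² = 95 cm; v ends 49 cm/s.
x(9) = -5 + Σ Δx = 77 cm.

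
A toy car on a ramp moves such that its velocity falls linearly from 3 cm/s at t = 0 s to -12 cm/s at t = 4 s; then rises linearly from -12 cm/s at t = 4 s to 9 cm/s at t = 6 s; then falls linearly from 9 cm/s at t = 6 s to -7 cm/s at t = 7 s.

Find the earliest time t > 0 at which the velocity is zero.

t = 0.8 s

v changes sign on 0–4 s (from 3 to -12); the graph is linear there, so v = 0 at t = 0 + (-3)·(4 − 0)/(-12 − 3) = 0.8 s.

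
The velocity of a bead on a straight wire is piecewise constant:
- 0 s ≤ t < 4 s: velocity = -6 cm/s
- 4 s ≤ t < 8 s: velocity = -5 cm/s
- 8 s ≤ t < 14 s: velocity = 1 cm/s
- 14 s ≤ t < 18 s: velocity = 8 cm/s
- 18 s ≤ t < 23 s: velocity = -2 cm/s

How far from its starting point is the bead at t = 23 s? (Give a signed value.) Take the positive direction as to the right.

-16 cm

Net displacement equals the area under the velocity-time graph (areas below the axis count negative).
0–4 s: -6 × 4 = -24 cm
4–8 s: -5 × 4 = -20 cm
8–14 s: 1 × 6 = 6 cm
14–18 s: 8 × 4 = 32 cm
18–23 s: -2 × 5 = -10 cm
Net displacement = -16 cm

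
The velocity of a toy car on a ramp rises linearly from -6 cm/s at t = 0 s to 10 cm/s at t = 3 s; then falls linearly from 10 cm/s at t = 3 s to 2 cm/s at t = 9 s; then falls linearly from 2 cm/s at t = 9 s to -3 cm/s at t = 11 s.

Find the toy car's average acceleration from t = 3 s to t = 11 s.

-1.625 cm/s²

Average acceleration = Δv/Δt = (-3 − 10)/(11 − 3) = -1.625 cm/s².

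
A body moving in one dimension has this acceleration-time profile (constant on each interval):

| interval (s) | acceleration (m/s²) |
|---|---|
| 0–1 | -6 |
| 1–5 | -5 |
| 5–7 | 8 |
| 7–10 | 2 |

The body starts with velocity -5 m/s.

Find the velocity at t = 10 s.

Δv equals the area under the a-t graph; then v = v₀ + Δv.
0–1 s: -6 × 1 = -6 m/s
1–5 s: -5 × 4 = -20 m/s
5–7 s: 8 × 2 = 16 m/s
7–10 s: 2 × 3 = 6 m/s
Δv = -4 m/s, so v(10) = -5 + (-4) = -9 m/s.

-9 m/s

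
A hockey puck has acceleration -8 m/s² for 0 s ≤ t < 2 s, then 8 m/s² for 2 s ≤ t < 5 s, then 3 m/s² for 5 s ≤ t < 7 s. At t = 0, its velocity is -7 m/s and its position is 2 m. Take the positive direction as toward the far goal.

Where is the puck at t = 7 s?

-53 m

On each constant-a segment, Δv = aΔt and Δx = v₀Δt + ½aΔt²; chain segment to segment.
0–2 s: v starts -7 m/s; Δx = -7·2 + ½·-8·2² = -30 m; v ends -23 m/s.
2–5 s: v starts -23 m/s; Δx = -23·3 + ½·8·3² = -33 m; v ends 1 m/s.
5–7 s: v starts 1 m/s; Δx = 1·2 + ½·3·2² = 8 m; v ends 7 m/s.
x(7) = 2 + Σ Δx = -53 m.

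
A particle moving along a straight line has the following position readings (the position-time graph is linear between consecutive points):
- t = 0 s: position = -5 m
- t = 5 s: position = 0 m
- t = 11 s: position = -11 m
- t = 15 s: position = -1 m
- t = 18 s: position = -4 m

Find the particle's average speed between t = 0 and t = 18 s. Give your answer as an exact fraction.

Average speed = (total path length)/(elapsed time); on a piecewise-linear x-t graph the path length is Σ|Δx|.
0–5 s: |Δx| = |0 − -5| = 5 m
5–11 s: |Δx| = |-11 − 0| = 11 m
11–15 s: |Δx| = |-1 − -11| = 10 m
15–18 s: |Δx| = |-4 − -1| = 3 m
Total path = 29 m; average speed = 29/18 = 29/18 m/s.

29/18 m/s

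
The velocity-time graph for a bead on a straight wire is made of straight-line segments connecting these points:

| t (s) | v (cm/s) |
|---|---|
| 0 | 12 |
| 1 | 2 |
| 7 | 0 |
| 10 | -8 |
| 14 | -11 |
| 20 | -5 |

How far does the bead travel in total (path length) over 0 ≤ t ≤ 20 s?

Distance (not displacement) is the total path length: add the absolute areas under v-t.
0–1 s: |½(12 + 2)(1)| = 7 cm
1–7 s: |½(2 + 0)(6)| = 6 cm
7–10 s: |½(0 + -8)(3)| = 12 cm
10–14 s: |½(-8 + -11)(4)| = 38 cm
14–20 s: |½(-11 + -5)(6)| = 48 cm
Total distance = 111 cm

111 cm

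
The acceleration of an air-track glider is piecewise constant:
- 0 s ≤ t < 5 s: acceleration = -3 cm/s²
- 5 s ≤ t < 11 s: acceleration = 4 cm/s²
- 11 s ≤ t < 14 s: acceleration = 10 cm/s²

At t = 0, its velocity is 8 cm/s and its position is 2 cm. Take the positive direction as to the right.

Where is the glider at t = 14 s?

On each constant-a segment, Δv = aΔt and Δx = v₀Δt + ½aΔt²; chain segment to segment.
0–5 s: v starts 8 cm/s; Δx = 8·5 + ½·-3·5² = 2.5 cm; v ends -7 cm/s.
5–11 s: v starts -7 cm/s; Δx = -7·6 + ½·4·6² = 30 cm; v ends 17 cm/s.
11–14 s: v starts 17 cm/s; Δx = 17·3 + ½·10·3² = 96 cm; v ends 47 cm/s.
x(14) = 2 + Σ Δx = 130.5 cm.

130.5 cm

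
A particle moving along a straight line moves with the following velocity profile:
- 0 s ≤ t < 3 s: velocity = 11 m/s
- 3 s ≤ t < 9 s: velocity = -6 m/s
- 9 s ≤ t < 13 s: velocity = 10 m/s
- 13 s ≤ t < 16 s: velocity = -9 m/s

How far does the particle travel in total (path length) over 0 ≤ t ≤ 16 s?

136 m

Distance (not displacement) is the total path length: add the absolute areas under v-t.
0–3 s: |11| × 3 = 33 m
3–9 s: |-6| × 6 = 36 m
9–13 s: |10| × 4 = 40 m
13–16 s: |-9| × 3 = 27 m
Total distance = 136 m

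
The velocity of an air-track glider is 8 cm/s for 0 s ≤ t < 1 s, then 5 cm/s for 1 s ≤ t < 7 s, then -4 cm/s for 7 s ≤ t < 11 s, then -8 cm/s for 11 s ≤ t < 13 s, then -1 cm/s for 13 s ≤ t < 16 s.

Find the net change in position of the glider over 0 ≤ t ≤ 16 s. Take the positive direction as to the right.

3 cm

Net displacement equals the area under the velocity-time graph (areas below the axis count negative).
0–1 s: 8 × 1 = 8 cm
1–7 s: 5 × 6 = 30 cm
7–11 s: -4 × 4 = -16 cm
11–13 s: -8 × 2 = -16 cm
13–16 s: -1 × 3 = -3 cm
Net displacement = 3 cm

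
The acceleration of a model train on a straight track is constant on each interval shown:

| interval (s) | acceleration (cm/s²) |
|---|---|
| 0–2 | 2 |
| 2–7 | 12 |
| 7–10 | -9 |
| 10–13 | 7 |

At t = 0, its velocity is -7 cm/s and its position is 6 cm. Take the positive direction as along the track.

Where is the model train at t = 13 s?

On each constant-a segment, Δv = aΔt and Δx = v₀Δt + ½aΔt²; chain segment to segment.
0–2 s: v starts -7 cm/s; Δx = -7·2 + ½·2·2² = -10 cm; v ends -3 cm/s.
2–7 s: v starts -3 cm/s; Δx = -3·5 + ½·12·5² = 135 cm; v ends 57 cm/s.
7–10 s: v starts 57 cm/s; Δx = 57·3 + ½·-9·3² = 130.5 cm; v ends 30 cm/s.
10–13 s: v starts 30 cm/s; Δx = 30·3 + ½·7·3² = 121.5 cm; v ends 51 cm/s.
x(13) = 6 + Σ Δx = 383 cm.

383 cm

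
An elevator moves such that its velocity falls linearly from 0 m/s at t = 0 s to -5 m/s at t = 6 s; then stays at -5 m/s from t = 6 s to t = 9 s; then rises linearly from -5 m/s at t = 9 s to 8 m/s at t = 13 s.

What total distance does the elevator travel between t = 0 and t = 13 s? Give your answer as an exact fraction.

568/13 m

Distance (not displacement) is the total path length: add the absolute areas under v-t.
0–6 s: |½(0 + -5)(6)| = 15 m
6–9 s: |-5| × 3 = 15 m
9–13 s: v = 0 at t = 137/13 s; triangle areas 50/13 + 128/13 = 178/13 m
Total distance = 568/13 m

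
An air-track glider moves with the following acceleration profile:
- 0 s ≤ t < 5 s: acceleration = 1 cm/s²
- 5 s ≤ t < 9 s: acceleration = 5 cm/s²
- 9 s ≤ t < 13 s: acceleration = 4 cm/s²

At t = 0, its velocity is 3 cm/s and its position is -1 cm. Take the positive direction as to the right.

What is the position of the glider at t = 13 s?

On each constant-a segment, Δv = aΔt and Δx = v₀Δt + ½aΔt²; chain segment to segment.
0–5 s: v starts 3 cm/s; Δx = 3·5 + ½·1·5² = 27.5 cm; v ends 8 cm/s.
5–9 s: v starts 8 cm/s; Δx = 8·4 + ½·5·4² = 72 cm; v ends 28 cm/s.
9–13 s: v starts 28 cm/s; Δx = 28·4 + ½·4·4² = 144 cm; v ends 44 cm/s.
x(13) = -1 + Σ Δx = 242.5 cm.

242.5 cm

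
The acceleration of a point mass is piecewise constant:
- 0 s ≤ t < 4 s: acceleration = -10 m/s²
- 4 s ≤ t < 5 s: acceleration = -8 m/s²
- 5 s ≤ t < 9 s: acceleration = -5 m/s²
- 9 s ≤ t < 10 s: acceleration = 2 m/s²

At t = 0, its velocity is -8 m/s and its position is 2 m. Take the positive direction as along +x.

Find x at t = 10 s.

-501 m

On each constant-a segment, Δv = aΔt and Δx = v₀Δt + ½aΔt²; chain segment to segment.
0–4 s: v starts -8 m/s; Δx = -8·4 + ½·-10·4² = -112 m; v ends -48 m/s.
4–5 s: v starts -48 m/s; Δx = -48·1 + ½·-8·1² = -52 m; v ends -56 m/s.
5–9 s: v starts -56 m/s; Δx = -56·4 + ½·-5·4² = -264 m; v ends -76 m/s.
9–10 s: v starts -76 m/s; Δx = -76·1 + ½·2·1² = -75 m; v ends -74 m/s.
x(10) = 2 + Σ Δx = -501 m.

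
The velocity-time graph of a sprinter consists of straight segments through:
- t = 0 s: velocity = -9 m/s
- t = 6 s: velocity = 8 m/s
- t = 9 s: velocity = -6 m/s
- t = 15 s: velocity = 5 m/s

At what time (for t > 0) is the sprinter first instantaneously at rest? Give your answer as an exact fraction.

v changes sign on 0–6 s (from -9 to 8); the graph is linear there, so v = 0 at t = 0 + (9)·(6 − 0)/(8 − -9) = 54/17 s.

t = 54/17 s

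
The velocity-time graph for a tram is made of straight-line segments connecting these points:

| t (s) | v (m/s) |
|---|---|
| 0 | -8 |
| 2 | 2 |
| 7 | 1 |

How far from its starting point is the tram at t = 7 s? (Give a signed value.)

1.5 m

Net displacement equals the area under the velocity-time graph (areas below the axis count negative).
0–2 s: ½(-8 + 2)(2) = -6 m
2–7 s: ½(2 + 1)(5) = 7.5 m
Net displacement = 1.5 m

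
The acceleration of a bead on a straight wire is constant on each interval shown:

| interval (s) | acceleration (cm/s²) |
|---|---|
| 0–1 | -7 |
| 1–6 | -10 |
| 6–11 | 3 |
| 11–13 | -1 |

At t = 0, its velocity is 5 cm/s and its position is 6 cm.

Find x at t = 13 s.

On each constant-a segment, Δv = aΔt and Δx = v₀Δt + ½aΔt²; chain segment to segment.
0–1 s: v starts 5 cm/s; Δx = 5·1 + ½·-7·1² = 1.5 cm; v ends -2 cm/s.
1–6 s: v starts -2 cm/s; Δx = -2·5 + ½·-10·5² = -135 cm; v ends -52 cm/s.
6–11 s: v starts -52 cm/s; Δx = -52·5 + ½·3·5² = -222.5 cm; v ends -37 cm/s.
11–13 s: v starts -37 cm/s; Δx = -37·2 + ½·-1·2² = -76 cm; v ends -39 cm/s.
x(13) = 6 + Σ Δx = -426 cm.

-426 cm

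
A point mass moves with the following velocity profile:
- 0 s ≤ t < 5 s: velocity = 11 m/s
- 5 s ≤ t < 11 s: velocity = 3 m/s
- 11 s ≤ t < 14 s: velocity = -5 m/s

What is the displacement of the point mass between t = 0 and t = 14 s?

58 m

Displacement is the signed area under the v-t curve.
0–5 s: 11 × 5 = 55 m
5–11 s: 3 × 6 = 18 m
11–14 s: -5 × 3 = -15 m
Net displacement = 58 m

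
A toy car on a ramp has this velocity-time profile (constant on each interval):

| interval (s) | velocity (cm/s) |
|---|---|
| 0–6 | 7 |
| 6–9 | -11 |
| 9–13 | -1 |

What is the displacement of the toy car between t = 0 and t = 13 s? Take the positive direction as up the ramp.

Displacement is the signed area under the v-t curve.
0–6 s: 7 × 6 = 42 cm
6–9 s: -11 × 3 = -33 cm
9–13 s: -1 × 4 = -4 cm
Net displacement = 5 cm

5 cm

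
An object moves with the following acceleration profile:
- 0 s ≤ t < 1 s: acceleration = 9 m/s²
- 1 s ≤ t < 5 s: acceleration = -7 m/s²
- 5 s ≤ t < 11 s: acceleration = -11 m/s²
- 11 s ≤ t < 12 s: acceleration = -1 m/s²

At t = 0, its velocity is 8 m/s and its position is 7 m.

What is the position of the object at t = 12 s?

On each constant-a segment, Δv = aΔt and Δx = v₀Δt + ½aΔt²; chain segment to segment.
0–1 s: v starts 8 m/s; Δx = 8·1 + ½·9·1² = 12.5 m; v ends 17 m/s.
1–5 s: v starts 17 m/s; Δx = 17·4 + ½·-7·4² = 12 m; v ends -11 m/s.
5–11 s: v starts -11 m/s; Δx = -11·6 + ½·-11·6² = -264 m; v ends -77 m/s.
11–12 s: v starts -77 m/s; Δx = -77·1 + ½·-1·1² = -77.5 m; v ends -78 m/s.
x(12) = 7 + Σ Δx = -310 m.

-310 m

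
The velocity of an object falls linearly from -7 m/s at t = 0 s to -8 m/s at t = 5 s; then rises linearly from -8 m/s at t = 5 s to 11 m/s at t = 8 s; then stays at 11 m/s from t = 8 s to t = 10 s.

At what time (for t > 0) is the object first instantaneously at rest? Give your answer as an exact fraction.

v changes sign on 5–8 s (from -8 to 11); the graph is linear there, so v = 0 at t = 5 + (8)·(8 − 5)/(11 − -8) = 119/19 s.

t = 119/19 s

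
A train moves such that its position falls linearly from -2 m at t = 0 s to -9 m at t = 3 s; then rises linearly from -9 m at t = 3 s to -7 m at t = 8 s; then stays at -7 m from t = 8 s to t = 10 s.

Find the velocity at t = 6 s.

0.4 m/s

Velocity is the slope of the x-t graph on 3–8 s: (-7 − -9)/(8 − 3) = 0.4 m/s.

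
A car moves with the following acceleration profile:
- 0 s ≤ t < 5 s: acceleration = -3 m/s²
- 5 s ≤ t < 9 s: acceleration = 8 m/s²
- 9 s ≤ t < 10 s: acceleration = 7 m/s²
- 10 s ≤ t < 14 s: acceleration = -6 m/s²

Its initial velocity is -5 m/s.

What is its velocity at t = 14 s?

-5 m/s

Δv equals the area under the a-t graph; then v = v₀ + Δv.
0–5 s: -3 × 5 = -15 m/s
5–9 s: 8 × 4 = 32 m/s
9–10 s: 7 × 1 = 7 m/s
10–14 s: -6 × 4 = -24 m/s
Δv = 0 m/s, so v(14) = -5 + (0) = -5 m/s.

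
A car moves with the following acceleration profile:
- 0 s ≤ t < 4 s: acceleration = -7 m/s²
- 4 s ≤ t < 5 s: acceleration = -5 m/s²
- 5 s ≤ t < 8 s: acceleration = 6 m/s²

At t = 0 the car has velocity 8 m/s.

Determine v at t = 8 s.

Δv equals the area under the a-t graph; then v = v₀ + Δv.
0–4 s: -7 × 4 = -28 m/s
4–5 s: -5 × 1 = -5 m/s
5–8 s: 6 × 3 = 18 m/s
Δv = -15 m/s, so v(8) = 8 + (-15) = -7 m/s.

-7 m/s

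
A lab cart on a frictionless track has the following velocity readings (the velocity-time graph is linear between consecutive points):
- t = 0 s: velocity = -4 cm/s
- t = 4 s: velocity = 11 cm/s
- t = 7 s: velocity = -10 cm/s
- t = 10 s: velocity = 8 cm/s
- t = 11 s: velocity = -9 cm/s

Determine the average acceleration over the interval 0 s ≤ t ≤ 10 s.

Average acceleration = Δv/Δt = (8 − -4)/(10 − 0) = 1.2 cm/s².

1.2 cm/s²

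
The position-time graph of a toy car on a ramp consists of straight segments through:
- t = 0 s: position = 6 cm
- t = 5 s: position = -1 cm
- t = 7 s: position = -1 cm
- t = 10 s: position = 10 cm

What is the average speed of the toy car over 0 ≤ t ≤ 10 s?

Average speed = (total path length)/(elapsed time); on a piecewise-linear x-t graph the path length is Σ|Δx|.
0–5 s: |Δx| = |-1 − 6| = 7 cm
5–7 s: |Δx| = |-1 − -1| = 0 cm
7–10 s: |Δx| = |10 − -1| = 11 cm
Total path = 18 cm; average speed = 18/10 = 1.8 cm/s.

1.8 cm/s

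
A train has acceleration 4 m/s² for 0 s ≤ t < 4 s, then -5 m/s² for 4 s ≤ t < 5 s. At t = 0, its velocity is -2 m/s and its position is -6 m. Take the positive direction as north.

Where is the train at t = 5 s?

29.5 m

On each constant-a segment, Δv = aΔt and Δx = v₀Δt + ½aΔt²; chain segment to segment.
0–4 s: v starts -2 m/s; Δx = -2·4 + ½·4·4² = 24 m; v ends 14 m/s.
4–5 s: v starts 14 m/s; Δx = 14·1 + ½·-5·1² = 11.5 m; v ends 9 m/s.
x(5) = -6 + Σ Δx = 29.5 m.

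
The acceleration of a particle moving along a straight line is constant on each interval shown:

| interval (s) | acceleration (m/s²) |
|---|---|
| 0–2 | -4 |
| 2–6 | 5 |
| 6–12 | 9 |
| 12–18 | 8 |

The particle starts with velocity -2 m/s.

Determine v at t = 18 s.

Δv equals the area under the a-t graph; then v = v₀ + Δv.
0–2 s: -4 × 2 = -8 m/s
2–6 s: 5 × 4 = 20 m/s
6–12 s: 9 × 6 = 54 m/s
12–18 s: 8 × 6 = 48 m/s
Δv = 114 m/s, so v(18) = -2 + (114) = 112 m/s.

112 m/s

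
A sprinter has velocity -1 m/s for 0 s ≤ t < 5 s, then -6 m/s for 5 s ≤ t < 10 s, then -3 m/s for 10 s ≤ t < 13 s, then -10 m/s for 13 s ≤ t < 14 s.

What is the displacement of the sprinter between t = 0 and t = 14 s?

-54 m

Net displacement equals the area under the velocity-time graph (areas below the axis count negative).
0–5 s: -1 × 5 = -5 m
5–10 s: -6 × 5 = -30 m
10–13 s: -3 × 3 = -9 m
13–14 s: -10 × 1 = -10 m
Net displacement = -54 m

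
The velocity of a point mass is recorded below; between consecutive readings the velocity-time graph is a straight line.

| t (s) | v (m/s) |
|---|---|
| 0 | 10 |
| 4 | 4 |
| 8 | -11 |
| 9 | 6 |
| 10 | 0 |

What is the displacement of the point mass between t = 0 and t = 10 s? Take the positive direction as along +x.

14.5 m

Displacement is the signed area under the v-t curve.
0–4 s: ½(10 + 4)(4) = 28 m
4–8 s: ½(4 + -11)(4) = -14 m
8–9 s: ½(-11 + 6)(1) = -2.5 m
9–10 s: ½(6 + 0)(1) = 3 m
Net displacement = 14.5 m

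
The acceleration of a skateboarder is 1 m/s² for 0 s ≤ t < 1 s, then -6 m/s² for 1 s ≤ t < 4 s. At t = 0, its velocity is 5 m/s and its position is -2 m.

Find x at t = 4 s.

-5.5 m

On each constant-a segment, Δv = aΔt and Δx = v₀Δt + ½aΔt²; chain segment to segment.
0–1 s: v starts 5 m/s; Δx = 5·1 + ½·1·1² = 5.5 m; v ends 6 m/s.
1–4 s: v starts 6 m/s; Δx = 6·3 + ½·-6·3² = -9 m; v ends -12 m/s.
x(4) = -2 + Σ Δx = -5.5 m.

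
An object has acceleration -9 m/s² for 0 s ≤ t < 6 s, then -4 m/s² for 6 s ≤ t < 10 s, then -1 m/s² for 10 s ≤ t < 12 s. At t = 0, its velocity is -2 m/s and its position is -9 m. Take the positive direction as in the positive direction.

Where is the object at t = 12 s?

-585 m

On each constant-a segment, Δv = aΔt and Δx = v₀Δt + ½aΔt²; chain segment to segment.
0–6 s: v starts -2 m/s; Δx = -2·6 + ½·-9·6² = -174 m; v ends -56 m/s.
6–10 s: v starts -56 m/s; Δx = -56·4 + ½·-4·4² = -256 m; v ends -72 m/s.
10–12 s: v starts -72 m/s; Δx = -72·2 + ½·-1·2² = -146 m; v ends -74 m/s.
x(12) = -9 + Σ Δx = -585 m.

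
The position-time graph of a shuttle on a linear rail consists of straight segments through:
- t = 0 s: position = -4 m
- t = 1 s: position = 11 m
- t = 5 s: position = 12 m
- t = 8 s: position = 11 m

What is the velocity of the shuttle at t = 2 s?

Velocity is the slope of the x-t graph on 1–5 s: (12 − 11)/(5 − 1) = 0.25 m/s.

0.25 m/s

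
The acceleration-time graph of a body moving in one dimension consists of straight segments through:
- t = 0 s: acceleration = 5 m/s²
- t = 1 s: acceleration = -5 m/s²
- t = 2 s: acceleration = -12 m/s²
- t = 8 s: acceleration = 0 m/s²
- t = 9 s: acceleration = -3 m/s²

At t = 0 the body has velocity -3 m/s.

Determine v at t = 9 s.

Δv equals the area under the a-t graph; then v = v₀ + Δv.
0–1 s: ½(5 + -5)(1) = 0 m/s
1–2 s: ½(-5 + -12)(1) = -8.5 m/s
2–8 s: ½(-12 + 0)(6) = -36 m/s
8–9 s: ½(0 + -3)(1) = -1.5 m/s
Δv = -46 m/s, so v(9) = -3 + (-46) = -49 m/s.

-49 m/s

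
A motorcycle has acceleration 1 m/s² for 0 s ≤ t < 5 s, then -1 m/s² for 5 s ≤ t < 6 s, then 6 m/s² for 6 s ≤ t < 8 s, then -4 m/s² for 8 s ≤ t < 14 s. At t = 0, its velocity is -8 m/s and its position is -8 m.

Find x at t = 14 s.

On each constant-a segment, Δv = aΔt and Δx = v₀Δt + ½aΔt²; chain segment to segment.
0–5 s: v starts -8 m/s; Δx = -8·5 + ½·1·5² = -27.5 m; v ends -3 m/s.
5–6 s: v starts -3 m/s; Δx = -3·1 + ½·-1·1² = -3.5 m; v ends -4 m/s.
6–8 s: v starts -4 m/s; Δx = -4·2 + ½·6·2² = 4 m; v ends 8 m/s.
8–14 s: v starts 8 m/s; Δx = 8·6 + ½·-4·6² = -24 m; v ends -16 m/s.
x(14) = -8 + Σ Δx = -59 m.

-59 m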